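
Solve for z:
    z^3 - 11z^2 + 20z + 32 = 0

Possible rational roots are divisors of 32. Testing z = 4 gives 0, so (z - 4) is a factor.
Divide: z^3 - 11z^2 + 20z + 32 = (z - 4)(z^2 - 7z - 8).
Factor the quadratic: z = 8 or z = -1.

z = -1 or z = 4 or z = 8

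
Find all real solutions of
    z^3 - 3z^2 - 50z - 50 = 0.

z = -5 or z = -1.099 or z = 9.099

Possible rational roots are divisors of -50. Testing z = -5 gives 0, so (z + 5) is a factor.
Divide: z^3 - 3z^2 - 50z - 50 = (z + 5)(z^2 - 8z - 10).
Apply the quadratic formula to z^2 - 8z - 10 = 0: z = (8 +/- sqrt(104))/2, i.e. z ~= 9.099 or z ~= -1.099.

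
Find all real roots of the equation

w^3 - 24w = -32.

w = -5.4641 or w = 1.4641 or w = 4

Rearrange: w^3 - 24w + 32 = 0.
Possible rational roots are divisors of 32. Testing w = 4 gives 0, so (w - 4) is a factor.
Divide: w^3 - 24w + 32 = (w - 4)(w^2 + 4w - 8).
Apply the quadratic formula to w^2 + 4w - 8 = 0: w = (-4 +/- sqrt(48))/2, i.e. w ~= 1.4641 or w ~= -5.4641.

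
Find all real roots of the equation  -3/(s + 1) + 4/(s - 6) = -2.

Multiply both sides by (s + 1)(s - 6):
-3(s - 6) + 4(s + 1) = -2(s + 1)(s - 6).
Expand and collect terms: -2s² + 9s - 10 = 0.
Factor or apply the quadratic formula: s = 2 or s = 2.5.
Neither value makes a denominator zero (s ≠ -1, s ≠ 6), so both are valid.

s = 2 or s = 2.5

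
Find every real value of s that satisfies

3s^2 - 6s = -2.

s = 0.4226 or s = 1.5774

Rearrange to standard form: 3s^2 - 6s + 2 = 0.
Discriminant: (-6)^2 - 4*3*2 = 12.
Quadratic formula: s = (6 +/- sqrt(12)) / 6.
So s = sqrt(3)/3 + 1 ~= 1.5774 or s = 1 - sqrt(3)/3 ~= 0.4226.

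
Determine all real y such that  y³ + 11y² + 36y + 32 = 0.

Possible rational roots are divisors of 32. Testing y = -4 gives 0, so (y + 4) is a factor.
Divide: y³ + 11y² + 36y + 32 = (y + 4)(y² + 7y + 8).
Apply the quadratic formula to y² + 7y + 8 = 0: y = (-7 ± √17)/2, i.e. y ≈ -1.4384 or y ≈ -5.5616.

y = -5.5616 or y = -4 or y = -1.4384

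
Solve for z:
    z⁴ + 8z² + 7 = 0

Let u = z². The equation becomes u² + 8u + 7 = 0.
Factor: (u + 7)(u + 1) = 0, so u = -7 or u = -1.
z² = -7 < 0 has no real solution.
z² = -1 < 0 has no real solution.

No real solutions.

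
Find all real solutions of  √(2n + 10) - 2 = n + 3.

Isolate the radical: √(2n + 10) = n + 5.
Square both sides: 2n + 10 = (n + 5)².
Expand and rearrange: n² + 8n + 15 = 0.
Solving gives n = -3 or n = -5.
Check each candidate in the original equation:
  n = -3: √(4) = 2, while n + 5 = 2 — valid.
  n = -5: √(0) = 0, while n + 5 = 0 — valid.

n = -5 or n = -3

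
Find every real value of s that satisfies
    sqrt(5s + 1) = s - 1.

Square both sides: 5s + 1 = (s - 1)^2.
Expand and rearrange: s^2 - 7s = 0.
Solving gives s = 7 or s = 0.
Check each candidate in the original equation:
  s = 7: sqrt(36) = 6, while s - 1 = 6 — valid.
  s = 0: sqrt(1) = 1, while s - 1 = -1 — extraneous.

s = 7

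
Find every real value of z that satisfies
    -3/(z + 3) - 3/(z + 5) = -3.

Multiply both sides by (z + 3)(z + 5):
-3(z + 5) - 3(z + 3) = -3(z + 3)(z + 5).
Expand and collect terms: -3z^2 - 18z - 21 = 0.
By the quadratic formula, z = (18 +/- sqrt(72)) / -6, so z ~= -4.4142 or z ~= -1.5858.
Neither value makes a denominator zero (z != -3, z != -5), so both are valid.

z = -4.4142 or z = -1.5858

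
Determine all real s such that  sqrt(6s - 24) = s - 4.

Square both sides: 6s - 24 = (s - 4)^2.
Expand and rearrange: s^2 - 14s + 40 = 0.
Solving gives s = 10 or s = 4.
Check each candidate in the original equation:
  s = 10: sqrt(36) = 6, while s - 4 = 6 — valid.
  s = 4: sqrt(0) = 0, while s - 4 = 0 — valid.

s = 4 or s = 10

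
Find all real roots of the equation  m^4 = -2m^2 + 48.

Let u = m^2. The equation becomes u^2 + 2u - 48 = 0.
Factor: (u + 8)(u - 6) = 0, so u = -8 or u = 6.
m^2 = -8 < 0 has no real solution.
m^2 = 6 gives m = +/-sqrt(6) ~= +/-2.4495.

m = -2.4495 or m = 2.4495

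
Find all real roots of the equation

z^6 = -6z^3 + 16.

Let u = z^3. The equation becomes u^2 + 6u - 16 = 0.
Factor: (u - 2)(u + 8) = 0, so u = 2 or u = -8.
z^3 = 2 gives z = (2)^(1/3) ~= 1.2599.
z^3 = -8 gives z = -2.

z = -2 or z = 1.2599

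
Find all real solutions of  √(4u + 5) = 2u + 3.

u = -1

Square both sides: 4u + 5 = (2u + 3)².
Expand and rearrange: 4u² + 8u + 4 = 0.
This gives the repeated root u = -1.
Check in the original equation:
  u = -1: √(1) = 1, while 2u + 3 = 1 — valid.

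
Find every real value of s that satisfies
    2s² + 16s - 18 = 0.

s = -9 or s = 1

Factor: 2(s + 9)(s - 1) = 0.
So s = -9 or s = 1.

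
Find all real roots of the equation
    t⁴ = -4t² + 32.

t = -2 or t = 2

Let u = t². The equation becomes u² + 4u - 32 = 0.
Factor: (u - 4)(u + 8) = 0, so u = 4 or u = -8.
t² = 4 gives t = ±2.
t² = -8 < 0 has no real solution.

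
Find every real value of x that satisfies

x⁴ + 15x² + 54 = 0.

No real solutions.

Let u = x². The equation becomes u² + 15u + 54 = 0.
Factor: (u + 6)(u + 9) = 0, so u = -6 or u = -9.
x² = -6 < 0 has no real solution.
x² = -9 < 0 has no real solution.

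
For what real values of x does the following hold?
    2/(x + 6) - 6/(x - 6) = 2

x = -4.6056 or x = 2.6056

Multiply both sides by (x + 6)(x - 6):
2(x - 6) - 6(x + 6) = 2(x + 6)(x - 6).
Expand and collect terms: 2x^2 + 4x - 24 = 0.
By the quadratic formula, x = (-4 +/- sqrt(208)) / 4, so x ~= 2.6056 or x ~= -4.6056.
Neither value makes a denominator zero (x != -6, x != 6), so both are valid.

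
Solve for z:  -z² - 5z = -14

Bring every term to one side: -z² - 5z + 14 = 0.
Factor: -1(z - 2)(z + 7) = 0.
So z = 2 or z = -7.

z = -7 or z = 2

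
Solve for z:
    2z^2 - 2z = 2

Rearrange to standard form: 2z^2 - 2z - 2 = 0.
Discriminant: (-2)^2 - 4*2*(-2) = 20.
Quadratic formula: z = (2 +/- sqrt(20)) / 4.
So z = 1/2 + sqrt(5)/2 ~= 1.618 or z = 1/2 - sqrt(5)/2 ~= -0.618.

z = -0.618 or z = 1.618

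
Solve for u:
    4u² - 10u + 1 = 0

Discriminant: (-10)² − 4·4·1 = 84.
Quadratic formula: u = (10 ± √84) / 8.
So u = √(21)/4 + 5/4 ≈ 2.3956 or u = 5/4 - √(21)/4 ≈ 0.1044.

u = 0.1044 or u = 2.3956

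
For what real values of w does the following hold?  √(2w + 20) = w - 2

Square both sides: 2w + 20 = (w - 2)².
Expand and rearrange: w² - 6w - 16 = 0.
Solving gives w = 8 or w = -2.
Check each candidate in the original equation:
  w = 8: √(36) = 6, while w - 2 = 6 — valid.
  w = -2: √(16) = 4, while w - 2 = -4 — extraneous.

w = 8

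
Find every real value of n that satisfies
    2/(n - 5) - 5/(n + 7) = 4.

n = -8.2044 or n = 5.4544

Multiply both sides by (n - 5)(n + 7):
2(n + 7) - 5(n - 5) = 4(n - 5)(n + 7).
Expand and collect terms: 4n² + 11n - 179 = 0.
By the quadratic formula, n = (-11 ± √2985) / 8, so n ≈ 5.4544 or n ≈ -8.2044.
Neither value makes a denominator zero (n ≠ 5, n ≠ -7), so both are valid.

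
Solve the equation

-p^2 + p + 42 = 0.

p = -6 or p = 7

Factor: -1(p + 6)(p - 7) = 0.
So p = -6 or p = 7.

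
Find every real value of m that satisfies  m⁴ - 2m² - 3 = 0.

Let u = m². The equation becomes u² - 2u - 3 = 0.
Factor: (u - 3)(u + 1) = 0, so u = 3 or u = -1.
m² = 3 gives m = ±√(3) ≈ ±1.7321.
m² = -1 < 0 has no real solution.

m = -1.7321 or m = 1.7321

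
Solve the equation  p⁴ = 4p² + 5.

p = -2.2361 or p = 2.2361

Let u = p². The equation becomes u² - 4u - 5 = 0.
Factor: (u + 1)(u - 5) = 0, so u = -1 or u = 5.
p² = -1 < 0 has no real solution.
p² = 5 gives p = ±√(5) ≈ ±2.2361.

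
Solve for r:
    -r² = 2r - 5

r = -3.4495 or r = 1.4495

Rearrange to standard form: -r² - 2r + 5 = 0.
Discriminant: (-2)² − 4·(-1)·5 = 24.
Quadratic formula: r = (2 ± √24) / (-2).
So r = -√(6) - 1 ≈ -3.4495 or r = -1 + √(6) ≈ 1.4495.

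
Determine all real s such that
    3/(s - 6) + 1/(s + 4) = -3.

s = -4.3689 or s = 5.0356

Multiply both sides by (s - 6)(s + 4):
3(s + 4) + (s - 6) = -3(s - 6)(s + 4).
Expand and collect terms: -3s^2 + 2s + 66 = 0.
By the quadratic formula, s = (-2 +/- sqrt(796)) / -6, so s ~= -4.3689 or s ~= 5.0356.
Neither value makes a denominator zero (s != 6, s != -4), so both are valid.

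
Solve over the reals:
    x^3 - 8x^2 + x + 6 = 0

Possible rational roots are divisors of 6. Testing x = 1 gives 0, so (x - 1) is a factor.
Divide: x^3 - 8x^2 + x + 6 = (x - 1)(x^2 - 7x - 6).
Apply the quadratic formula to x^2 - 7x - 6 = 0: x = (7 +/- sqrt(73))/2, i.e. x ~= 7.772 or x ~= -0.772.

x = -0.772 or x = 1 or x = 7.772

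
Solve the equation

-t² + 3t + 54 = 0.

t = -6 or t = 9

Factor: -1(t - 9)(t + 6) = 0.
So t = 9 or t = -6.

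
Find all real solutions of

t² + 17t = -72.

Bring every term to one side: t² + 17t + 72 = 0.
Factor: (t + 8)(t + 9) = 0.
So t = -8 or t = -9.

t = -9 or t = -8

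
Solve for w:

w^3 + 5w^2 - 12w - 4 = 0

Possible rational roots are divisors of -4. Testing w = 2 gives 0, so (w - 2) is a factor.
Divide: w^3 + 5w^2 - 12w - 4 = (w - 2)(w^2 + 7w + 2).
Apply the quadratic formula to w^2 + 7w + 2 = 0: w = (-7 +/- sqrt(41))/2, i.e. w ~= -0.2984 or w ~= -6.7016.

w = -6.7016 or w = -0.2984 or w = 2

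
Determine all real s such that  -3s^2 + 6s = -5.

s = -0.633 or s = 2.633

Rearrange to standard form: -3s^2 + 6s + 5 = 0.
Discriminant: (6)^2 - 4*(-3)*5 = 96.
Quadratic formula: s = (-6 +/- sqrt(96)) / (-6).
So s = 1 - 2*sqrt(6)/3 ~= -0.633 or s = 1 + 2*sqrt(6)/3 ~= 2.633.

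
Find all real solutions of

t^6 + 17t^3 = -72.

Let u = t^3. The equation becomes u^2 + 17u + 72 = 0.
Factor: (u + 9)(u + 8) = 0, so u = -9 or u = -8.
t^3 = -9 gives t = -(9)^(1/3) ~= -2.0801.
t^3 = -8 gives t = -2.

t = -2.0801 or t = -2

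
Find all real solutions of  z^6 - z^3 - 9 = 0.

Let u = z^3. The equation becomes u^2 - u - 9 = 0.
By the quadratic formula, u = 1/2 + sqrt(37)/2 or u = 1/2 - sqrt(37)/2.
z^3 = 1/2 + sqrt(37)/2 gives z = (1/2 + sqrt(37)/2)^(1/3) ~= 1.5243.
z^3 = 1/2 - sqrt(37)/2 gives z = -(-1/2 + sqrt(37)/2)^(1/3) ~= -1.3647.

z = -1.3647 or z = 1.5243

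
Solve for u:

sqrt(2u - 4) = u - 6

u = 10

Square both sides: 2u - 4 = (u - 6)^2.
Expand and rearrange: u^2 - 14u + 40 = 0.
Solving gives u = 10 or u = 4.
Check each candidate in the original equation:
  u = 10: sqrt(16) = 4, while u - 6 = 4 — valid.
  u = 4: sqrt(4) = 2, while u - 6 = -2 — extraneous.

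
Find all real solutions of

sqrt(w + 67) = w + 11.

w = -3

Square both sides: w + 67 = (w + 11)^2.
Expand and rearrange: w^2 + 21w + 54 = 0.
Solving gives w = -3 or w = -18.
Check each candidate in the original equation:
  w = -3: sqrt(64) = 8, while w + 11 = 8 — valid.
  w = -18: sqrt(49) = 7, while w + 11 = -7 — extraneous.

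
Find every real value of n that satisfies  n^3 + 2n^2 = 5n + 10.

n = -2.2361 or n = -2 or n = 2.2361

Rearrange: n^3 + 2n^2 - 5n - 10 = 0.
Possible rational roots are divisors of -10. Testing n = -2 gives 0, so (n + 2) is a factor.
Divide: n^3 + 2n^2 - 5n - 10 = (n + 2)(n^2 - 5).
Apply the quadratic formula to n^2 - 5 = 0: n = (0 +/- sqrt(20))/2, i.e. n ~= 2.2361 or n ~= -2.2361.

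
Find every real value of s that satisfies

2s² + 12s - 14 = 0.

s = -7 or s = 1

Factor: 2(s - 1)(s + 7) = 0.
So s = 1 or s = -7.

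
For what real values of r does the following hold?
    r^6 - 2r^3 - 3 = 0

Let u = r^3. The equation becomes u^2 - 2u - 3 = 0.
Factor: (u + 1)(u - 3) = 0, so u = -1 or u = 3.
r^3 = -1 gives r = -1.
r^3 = 3 gives r = (3)^(1/3) ~= 1.4422.

r = -1 or r = 1.4422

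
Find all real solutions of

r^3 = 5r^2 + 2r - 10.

r = -1.4142 or r = 1.4142 or r = 5

Rearrange: r^3 - 5r^2 - 2r + 10 = 0.
Possible rational roots are divisors of 10. Testing r = 5 gives 0, so (r - 5) is a factor.
Divide: r^3 - 5r^2 - 2r + 10 = (r - 5)(r^2 - 2).
Apply the quadratic formula to r^2 - 2 = 0: r = (0 +/- sqrt(8))/2, i.e. r ~= 1.4142 or r ~= -1.4142.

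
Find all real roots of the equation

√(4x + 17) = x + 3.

x = 2

Square both sides: 4x + 17 = (x + 3)².
Expand and rearrange: x² + 2x - 8 = 0.
Solving gives x = 2 or x = -4.
Check each candidate in the original equation:
  x = 2: √(25) = 5, while x + 3 = 5 — valid.
  x = -4: √(1) = 1, while x + 3 = -1 — extraneous.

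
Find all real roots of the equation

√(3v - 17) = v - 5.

Square both sides: 3v - 17 = (v - 5)².
Expand and rearrange: v² - 13v + 42 = 0.
Solving gives v = 7 or v = 6.
Check each candidate in the original equation:
  v = 7: √(4) = 2, while v - 5 = 2 — valid.
  v = 6: √(1) = 1, while v - 5 = 1 — valid.

v = 6 or v = 7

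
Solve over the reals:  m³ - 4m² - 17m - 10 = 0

m = -2 or m = -0.7417 or m = 6.7417

Possible rational roots are divisors of -10. Testing m = -2 gives 0, so (m + 2) is a factor.
Divide: m³ - 4m² - 17m - 10 = (m + 2)(m² - 6m - 5).
Apply the quadratic formula to m² - 6m - 5 = 0: m = (6 ± √56)/2, i.e. m ≈ 6.7417 or m ≈ -0.7417.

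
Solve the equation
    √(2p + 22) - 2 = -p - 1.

Isolate the radical: √(2p + 22) = -p + 1.
Square both sides: 2p + 22 = (-p + 1)².
Expand and rearrange: p² - 4p - 21 = 0.
Solving gives p = 7 or p = -3.
Check each candidate in the original equation:
  p = 7: √(36) = 6, while -p + 1 = -6 — extraneous.
  p = -3: √(16) = 4, while -p + 1 = 4 — valid.

p = -3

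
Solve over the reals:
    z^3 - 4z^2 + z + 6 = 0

z = -1 or z = 2 or z = 3

Possible rational roots are divisors of 6. Testing z = -1 gives 0, so (z + 1) is a factor.
Divide: z^3 - 4z^2 + z + 6 = (z + 1)(z^2 - 5z + 6).
Factor the quadratic: z = 3 or z = 2.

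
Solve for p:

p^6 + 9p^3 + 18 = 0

Let u = p^3. The equation becomes u^2 + 9u + 18 = 0.
Factor: (u + 6)(u + 3) = 0, so u = -6 or u = -3.
p^3 = -6 gives p = -(6)^(1/3) ~= -1.8171.
p^3 = -3 gives p = -(3)^(1/3) ~= -1.4422.

p = -1.8171 or p = -1.4422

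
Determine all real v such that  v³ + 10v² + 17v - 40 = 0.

Possible rational roots are divisors of -40. Testing v = -5 gives 0, so (v + 5) is a factor.
Divide: v³ + 10v² + 17v - 40 = (v + 5)(v² + 5v - 8).
Apply the quadratic formula to v² + 5v - 8 = 0: v = (-5 ± √57)/2, i.e. v ≈ 1.2749 or v ≈ -6.2749.

v = -6.2749 or v = -5 or v = 1.2749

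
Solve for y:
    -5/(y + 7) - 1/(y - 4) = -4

Multiply both sides by (y + 7)(y - 4):
-5(y - 4) - (y + 7) = -4(y + 7)(y - 4).
Expand and collect terms: -4y² - 6y + 99 = 0.
By the quadratic formula, y = (6 ± √1620) / -8, so y ≈ -5.7812 or y ≈ 4.2812.
Neither value makes a denominator zero (y ≠ -7, y ≠ 4), so both are valid.

y = -5.7812 or y = 4.2812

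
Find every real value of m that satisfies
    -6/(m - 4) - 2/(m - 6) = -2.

Multiply both sides by (m - 4)(m - 6):
-6(m - 6) - 2(m - 4) = -2(m - 4)(m - 6).
Expand and collect terms: -2m² + 28m - 92 = 0.
By the quadratic formula, m = (-28 ± √48) / -4, so m ≈ 5.2679 or m ≈ 8.7321.
Neither value makes a denominator zero (m ≠ 4, m ≠ 6), so both are valid.

m = 5.2679 or m = 8.7321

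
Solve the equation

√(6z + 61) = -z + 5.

z = -2

Square both sides: 6z + 61 = (-z + 5)².
Expand and rearrange: z² - 16z - 36 = 0.
Solving gives z = 18 or z = -2.
Check each candidate in the original equation:
  z = 18: √(169) = 13, while -z + 5 = -13 — extraneous.
  z = -2: √(49) = 7, while -z + 5 = 7 — valid.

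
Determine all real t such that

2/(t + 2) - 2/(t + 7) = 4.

Multiply both sides by (t + 2)(t + 7):
2(t + 7) - 2(t + 2) = 4(t + 2)(t + 7).
Expand and collect terms: 4t² + 36t + 46 = 0.
By the quadratic formula, t = (-36 ± √560) / 8, so t ≈ -1.542 or t ≈ -7.458.
Neither value makes a denominator zero (t ≠ -2, t ≠ -7), so both are valid.

t = -7.458 or t = -1.542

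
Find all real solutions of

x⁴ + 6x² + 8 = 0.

Let u = x². The equation becomes u² + 6u + 8 = 0.
Factor: (u + 4)(u + 2) = 0, so u = -4 or u = -2.
x² = -4 < 0 has no real solution.
x² = -2 < 0 has no real solution.

No real solutions.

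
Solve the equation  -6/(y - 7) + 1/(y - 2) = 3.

Multiply both sides by (y - 7)(y - 2):
-6(y - 2) + (y - 7) = 3(y - 7)(y - 2).
Expand and collect terms: 3y² - 22y + 37 = 0.
By the quadratic formula, y = (22 ± √40) / 6, so y ≈ 4.7208 or y ≈ 2.6126.
Neither value makes a denominator zero (y ≠ 7, y ≠ 2), so both are valid.

y = 2.6126 or y = 4.7208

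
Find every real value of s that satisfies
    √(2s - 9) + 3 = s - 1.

Isolate the radical: √(2s - 9) = s - 4.
Square both sides: 2s - 9 = (s - 4)².
Expand and rearrange: s² - 10s + 25 = 0.
This gives the repeated root s = 5.
Check in the original equation:
  s = 5: √(1) = 1, while s - 4 = 1 — valid.

s = 5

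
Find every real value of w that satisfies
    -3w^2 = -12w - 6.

w = -0.4495 or w = 4.4495

Rearrange to standard form: -3w^2 + 12w + 6 = 0.
Discriminant: (12)^2 - 4*(-3)*6 = 216.
Quadratic formula: w = (-12 +/- sqrt(216)) / (-6).
So w = 2 - sqrt(6) ~= -0.4495 or w = 2 + sqrt(6) ~= 4.4495.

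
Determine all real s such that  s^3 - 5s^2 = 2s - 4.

s = -1 or s = 0.7639 or s = 5.2361

Rearrange: s^3 - 5s^2 - 2s + 4 = 0.
Possible rational roots are divisors of 4. Testing s = -1 gives 0, so (s + 1) is a factor.
Divide: s^3 - 5s^2 - 2s + 4 = (s + 1)(s^2 - 6s + 4).
Apply the quadratic formula to s^2 - 6s + 4 = 0: s = (6 +/- sqrt(20))/2, i.e. s ~= 5.2361 or s ~= 0.7639.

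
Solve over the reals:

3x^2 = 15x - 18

Bring every term to one side: 3x^2 - 15x + 18 = 0.
Factor: 3(x - 2)(x - 3) = 0.
So x = 2 or x = 3.

x = 2 or x = 3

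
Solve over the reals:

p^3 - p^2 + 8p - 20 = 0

Possible rational roots are divisors of -20. Testing p = 2 gives 0, so (p - 2) is a factor.
Divide: p^3 - p^2 + 8p - 20 = (p - 2)(p^2 + p + 10).
The quadratic p^2 + p + 10 has discriminant -39 < 0, so no further real roots.

p = 2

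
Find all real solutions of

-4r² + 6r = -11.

Rearrange to standard form: -4r² + 6r + 11 = 0.
Discriminant: (6)² − 4·(-4)·11 = 212.
Quadratic formula: r = (-6 ± √212) / (-8).
So r = 3/4 - √(53)/4 ≈ -1.07 or r = 3/4 + √(53)/4 ≈ 2.57.

r = -1.07 or r = 2.57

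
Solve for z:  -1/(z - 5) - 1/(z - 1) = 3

z = 0.6391 or z = 4.6943

Multiply both sides by (z - 5)(z - 1):
-(z - 1) - (z - 5) = 3(z - 5)(z - 1).
Expand and collect terms: 3z² - 16z + 9 = 0.
By the quadratic formula, z = (16 ± √148) / 6, so z ≈ 4.6943 or z ≈ 0.6391.
Neither value makes a denominator zero (z ≠ 5, z ≠ 1), so both are valid.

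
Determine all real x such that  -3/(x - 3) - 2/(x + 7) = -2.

Multiply both sides by (x - 3)(x + 7):
-3(x + 7) - 2(x - 3) = -2(x - 3)(x + 7).
Expand and collect terms: -2x² - 3x + 57 = 0.
By the quadratic formula, x = (3 ± √465) / -4, so x ≈ -6.141 or x ≈ 4.641.
Neither value makes a denominator zero (x ≠ 3, x ≠ -7), so both are valid.

x = -6.141 or x = 4.641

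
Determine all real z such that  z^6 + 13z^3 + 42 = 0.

Let u = z^3. The equation becomes u^2 + 13u + 42 = 0.
Factor: (u + 6)(u + 7) = 0, so u = -6 or u = -7.
z^3 = -6 gives z = -(6)^(1/3) ~= -1.8171.
z^3 = -7 gives z = -(7)^(1/3) ~= -1.9129.

z = -1.9129 or z = -1.8171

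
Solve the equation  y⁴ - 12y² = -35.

Let u = y². The equation becomes u² - 12u + 35 = 0.
Factor: (u - 7)(u - 5) = 0, so u = 7 or u = 5.
y² = 7 gives y = ±√(7) ≈ ±2.6458.
y² = 5 gives y = ±√(5) ≈ ±2.2361.

y = -2.6458 or y = -2.2361 or y = 2.2361 or y = 2.6458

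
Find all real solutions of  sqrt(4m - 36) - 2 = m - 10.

Isolate the radical: sqrt(4m - 36) = m - 8.
Square both sides: 4m - 36 = (m - 8)^2.
Expand and rearrange: m^2 - 20m + 100 = 0.
This gives the repeated root m = 10.
Check in the original equation:
  m = 10: sqrt(4) = 2, while m - 8 = 2 — valid.

m = 10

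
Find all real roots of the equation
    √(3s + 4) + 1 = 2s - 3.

s = 4

Isolate the radical: √(3s + 4) = 2s - 4.
Square both sides: 3s + 4 = (2s - 4)².
Expand and rearrange: 4s² - 19s + 12 = 0.
Solving gives s = 4 or s = 0.75.
Check each candidate in the original equation:
  s = 4: √(16) = 4, while 2s - 4 = 4 — valid.
  s = 0.75: √(6.25) = 2.5, while 2s - 4 = -2.5 — extraneous.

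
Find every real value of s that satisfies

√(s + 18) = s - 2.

Square both sides: s + 18 = (s - 2)².
Expand and rearrange: s² - 5s - 14 = 0.
Solving gives s = 7 or s = -2.
Check each candidate in the original equation:
  s = 7: √(25) = 5, while s - 2 = 5 — valid.
  s = -2: √(16) = 4, while s - 2 = -4 — extraneous.

s = 7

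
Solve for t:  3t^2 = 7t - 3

t = 0.5657 or t = 1.7676

Rearrange to standard form: 3t^2 - 7t + 3 = 0.
Discriminant: (-7)^2 - 4*3*3 = 13.
Quadratic formula: t = (7 +/- sqrt(13)) / 6.
So t = sqrt(13)/6 + 7/6 ~= 1.7676 or t = 7/6 - sqrt(13)/6 ~= 0.5657.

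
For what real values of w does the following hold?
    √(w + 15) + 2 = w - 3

w = 10

Isolate the radical: √(w + 15) = w - 5.
Square both sides: w + 15 = (w - 5)².
Expand and rearrange: w² - 11w + 10 = 0.
Solving gives w = 10 or w = 1.
Check each candidate in the original equation:
  w = 10: √(25) = 5, while w - 5 = 5 — valid.
  w = 1: √(16) = 4, while w - 5 = -4 — extraneous.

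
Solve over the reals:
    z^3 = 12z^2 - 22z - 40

z = -1.099 or z = 4 or z = 9.099

Rearrange: z^3 - 12z^2 + 22z + 40 = 0.
Possible rational roots are divisors of 40. Testing z = 4 gives 0, so (z - 4) is a factor.
Divide: z^3 - 12z^2 + 22z + 40 = (z - 4)(z^2 - 8z - 10).
Apply the quadratic formula to z^2 - 8z - 10 = 0: z = (8 +/- sqrt(104))/2, i.e. z ~= 9.099 or z ~= -1.099.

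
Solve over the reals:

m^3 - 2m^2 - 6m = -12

Rearrange: m^3 - 2m^2 - 6m + 12 = 0.
Possible rational roots are divisors of 12. Testing m = 2 gives 0, so (m - 2) is a factor.
Divide: m^3 - 2m^2 - 6m + 12 = (m - 2)(m^2 - 6).
Apply the quadratic formula to m^2 - 6 = 0: m = (0 +/- sqrt(24))/2, i.e. m ~= 2.4495 or m ~= -2.4495.

m = -2.4495 or m = 2 or m = 2.4495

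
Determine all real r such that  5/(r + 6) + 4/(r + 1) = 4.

r = -5 or r = 0.25

Multiply both sides by (r + 6)(r + 1):
5(r + 1) + 4(r + 6) = 4(r + 6)(r + 1).
Expand and collect terms: 4r² + 19r - 5 = 0.
Factor or apply the quadratic formula: r = 0.25 or r = -5.
Neither value makes a denominator zero (r ≠ -6, r ≠ -1), so both are valid.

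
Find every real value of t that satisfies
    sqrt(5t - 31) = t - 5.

Square both sides: 5t - 31 = (t - 5)^2.
Expand and rearrange: t^2 - 15t + 56 = 0.
Solving gives t = 8 or t = 7.
Check each candidate in the original equation:
  t = 8: sqrt(9) = 3, while t - 5 = 3 — valid.
  t = 7: sqrt(4) = 2, while t - 5 = 2 — valid.

t = 7 or t = 8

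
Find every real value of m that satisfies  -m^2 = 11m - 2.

m = -11.1789 or m = 0.1789

Rearrange to standard form: -m^2 - 11m + 2 = 0.
Discriminant: (-11)^2 - 4*(-1)*2 = 129.
Quadratic formula: m = (11 +/- sqrt(129)) / (-2).
So m = -sqrt(129)/2 - 11/2 ~= -11.1789 or m = -11/2 + sqrt(129)/2 ~= 0.1789.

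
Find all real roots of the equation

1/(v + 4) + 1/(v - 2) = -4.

v = -4.2604 or v = 1.7604

Multiply both sides by (v + 4)(v - 2):
(v - 2) + (v + 4) = -4(v + 4)(v - 2).
Expand and collect terms: -4v² - 10v + 30 = 0.
By the quadratic formula, v = (10 ± √580) / -8, so v ≈ -4.2604 or v ≈ 1.7604.
Neither value makes a denominator zero (v ≠ -4, v ≠ 2), so both are valid.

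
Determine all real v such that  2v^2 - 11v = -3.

v = 0.2878 or v = 5.2122

Rearrange to standard form: 2v^2 - 11v + 3 = 0.
Discriminant: (-11)^2 - 4*2*3 = 97.
Quadratic formula: v = (11 +/- sqrt(97)) / 4.
So v = sqrt(97)/4 + 11/4 ~= 5.2122 or v = 11/4 - sqrt(97)/4 ~= 0.2878.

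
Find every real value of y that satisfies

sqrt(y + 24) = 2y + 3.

y = 1

Square both sides: y + 24 = (2y + 3)^2.
Expand and rearrange: 4y^2 + 11y - 15 = 0.
Solving gives y = 1 or y = -3.75.
Check each candidate in the original equation:
  y = 1: sqrt(25) = 5, while 2y + 3 = 5 — valid.
  y = -3.75: sqrt(20.25) = 4.5, while 2y + 3 = -4.5 — extraneous.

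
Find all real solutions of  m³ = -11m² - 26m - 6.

m = -7.7417 or m = -3 or m = -0.2583

Rearrange: m³ + 11m² + 26m + 6 = 0.
Possible rational roots are divisors of 6. Testing m = -3 gives 0, so (m + 3) is a factor.
Divide: m³ + 11m² + 26m + 6 = (m + 3)(m² + 8m + 2).
Apply the quadratic formula to m² + 8m + 2 = 0: m = (-8 ± √56)/2, i.e. m ≈ -0.2583 or m ≈ -7.7417.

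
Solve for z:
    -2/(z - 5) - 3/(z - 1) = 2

z = -0.8117 or z = 4.3117

Multiply both sides by (z - 5)(z - 1):
-2(z - 1) - 3(z - 5) = 2(z - 5)(z - 1).
Expand and collect terms: 2z² - 7z - 7 = 0.
By the quadratic formula, z = (7 ± √105) / 4, so z ≈ 4.3117 or z ≈ -0.8117.
Neither value makes a denominator zero (z ≠ 5, z ≠ 1), so both are valid.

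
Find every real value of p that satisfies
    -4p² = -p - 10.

Rearrange to standard form: -4p² + p + 10 = 0.
Discriminant: (1)² − 4·(-4)·10 = 161.
Quadratic formula: p = (-1 ± √161) / (-8).
So p = 1/8 - √(161)/8 ≈ -1.4611 or p = 1/8 + √(161)/8 ≈ 1.7111.

p = -1.4611 or p = 1.7111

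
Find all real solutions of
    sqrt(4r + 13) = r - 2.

Square both sides: 4r + 13 = (r - 2)^2.
Expand and rearrange: r^2 - 8r - 9 = 0.
Solving gives r = 9 or r = -1.
Check each candidate in the original equation:
  r = 9: sqrt(49) = 7, while r - 2 = 7 — valid.
  r = -1: sqrt(9) = 3, while r - 2 = -3 — extraneous.

r = 9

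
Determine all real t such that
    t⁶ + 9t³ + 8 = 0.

t = -2 or t = -1

Let u = t³. The equation becomes u² + 9u + 8 = 0.
Factor: (u + 8)(u + 1) = 0, so u = -8 or u = -1.
t³ = -8 gives t = -2.
t³ = -1 gives t = -1.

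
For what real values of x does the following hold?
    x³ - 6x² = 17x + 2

Rearrange: x³ - 6x² - 17x - 2 = 0.
Possible rational roots are divisors of -2. Testing x = -2 gives 0, so (x + 2) is a factor.
Divide: x³ - 6x² - 17x - 2 = (x + 2)(x² - 8x - 1).
Apply the quadratic formula to x² - 8x - 1 = 0: x = (8 ± √68)/2, i.e. x ≈ 8.1231 or x ≈ -0.1231.

x = -2 or x = -0.1231 or x = 8.1231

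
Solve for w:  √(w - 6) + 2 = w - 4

Isolate the radical: √(w - 6) = w - 6.
Square both sides: w - 6 = (w - 6)².
Expand and rearrange: w² - 13w + 42 = 0.
Solving gives w = 7 or w = 6.
Check each candidate in the original equation:
  w = 7: √(1) = 1, while w - 6 = 1 — valid.
  w = 6: √(0) = 0, while w - 6 = 0 — valid.

w = 6 or w = 7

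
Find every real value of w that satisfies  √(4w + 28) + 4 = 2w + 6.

w = 2

Isolate the radical: √(4w + 28) = 2w + 2.
Square both sides: 4w + 28 = (2w + 2)².
Expand and rearrange: 4w² + 4w - 24 = 0.
Solving gives w = 2 or w = -3.
Check each candidate in the original equation:
  w = 2: √(36) = 6, while 2w + 2 = 6 — valid.
  w = -3: √(16) = 4, while 2w + 2 = -4 — extraneous.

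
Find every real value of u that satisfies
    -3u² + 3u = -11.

u = -1.4791 or u = 2.4791

Rearrange to standard form: -3u² + 3u + 11 = 0.
Discriminant: (3)² − 4·(-3)·11 = 141.
Quadratic formula: u = (-3 ± √141) / (-6).
So u = 1/2 - √(141)/6 ≈ -1.4791 or u = 1/2 + √(141)/6 ≈ 2.4791.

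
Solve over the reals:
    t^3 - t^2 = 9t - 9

Rearrange: t^3 - t^2 - 9t + 9 = 0.
Possible rational roots are divisors of 9. Testing t = -3 gives 0, so (t + 3) is a factor.
Divide: t^3 - t^2 - 9t + 9 = (t + 3)(t^2 - 4t + 3).
Factor the quadratic: t = 3 or t = 1.

t = -3 or t = 1 or t = 3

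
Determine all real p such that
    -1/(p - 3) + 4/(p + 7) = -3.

p = -8.2951 or p = 3.2951

Multiply both sides by (p - 3)(p + 7):
-(p + 7) + 4(p - 3) = -3(p - 3)(p + 7).
Expand and collect terms: -3p^2 - 15p + 82 = 0.
By the quadratic formula, p = (15 +/- sqrt(1209)) / -6, so p ~= -8.2951 or p ~= 3.2951.
Neither value makes a denominator zero (p != 3, p != -7), so both are valid.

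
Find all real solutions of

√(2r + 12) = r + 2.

Square both sides: 2r + 12 = (r + 2)².
Expand and rearrange: r² + 2r - 8 = 0.
Solving gives r = 2 or r = -4.
Check each candidate in the original equation:
  r = 2: √(16) = 4, while r + 2 = 4 — valid.
  r = -4: √(4) = 2, while r + 2 = -2 — extraneous.

r = 2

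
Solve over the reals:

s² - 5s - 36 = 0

s = -4 or s = 9

Factor: (s - 9)(s + 4) = 0.
So s = 9 or s = -4.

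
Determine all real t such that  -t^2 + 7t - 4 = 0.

Discriminant: (7)^2 - 4*(-1)*(-4) = 33.
Quadratic formula: t = (-7 +/- sqrt(33)) / (-2).
So t = 7/2 - sqrt(33)/2 ~= 0.6277 or t = sqrt(33)/2 + 7/2 ~= 6.3723.

t = 0.6277 or t = 6.3723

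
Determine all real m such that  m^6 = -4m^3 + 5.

m = -1.71 or m = 1

Let u = m^3. The equation becomes u^2 + 4u - 5 = 0.
Factor: (u + 5)(u - 1) = 0, so u = -5 or u = 1.
m^3 = -5 gives m = -(5)^(1/3) ~= -1.71.
m^3 = 1 gives m = 1.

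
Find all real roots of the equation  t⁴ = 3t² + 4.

t = -2 or t = 2

Let u = t². The equation becomes u² - 3u - 4 = 0.
Factor: (u - 4)(u + 1) = 0, so u = 4 or u = -1.
t² = 4 gives t = ±2.
t² = -1 < 0 has no real solution.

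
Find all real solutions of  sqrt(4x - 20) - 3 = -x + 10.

Isolate the radical: sqrt(4x - 20) = -x + 13.
Square both sides: 4x - 20 = (-x + 13)^2.
Expand and rearrange: x^2 - 30x + 189 = 0.
Solving gives x = 21 or x = 9.
Check each candidate in the original equation:
  x = 21: sqrt(64) = 8, while -x + 13 = -8 — extraneous.
  x = 9: sqrt(16) = 4, while -x + 13 = 4 — valid.

x = 9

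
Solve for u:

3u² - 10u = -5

Rearrange to standard form: 3u² - 10u + 5 = 0.
Discriminant: (-10)² − 4·3·5 = 40.
Quadratic formula: u = (10 ± √40) / 6.
So u = √(10)/3 + 5/3 ≈ 2.7208 or u = 5/3 - √(10)/3 ≈ 0.6126.

u = 0.6126 or u = 2.7208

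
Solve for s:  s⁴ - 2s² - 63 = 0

s = -3 or s = 3

Let u = s². The equation becomes u² - 2u - 63 = 0.
Factor: (u - 9)(u + 7) = 0, so u = 9 or u = -7.
s² = 9 gives s = ±3.
s² = -7 < 0 has no real solution.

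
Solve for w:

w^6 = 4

w = -1.2599 or w = 1.2599

Let u = w^3. The equation becomes u^2 - 4 = 0.
Factor: (u - 2)(u + 2) = 0, so u = 2 or u = -2.
w^3 = 2 gives w = (2)^(1/3) ~= 1.2599.
w^3 = -2 gives w = -(2)^(1/3) ~= -1.2599.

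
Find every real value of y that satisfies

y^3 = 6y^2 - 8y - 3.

Rearrange: y^3 - 6y^2 + 8y + 3 = 0.
Possible rational roots are divisors of 3. Testing y = 3 gives 0, so (y - 3) is a factor.
Divide: y^3 - 6y^2 + 8y + 3 = (y - 3)(y^2 - 3y - 1).
Apply the quadratic formula to y^2 - 3y - 1 = 0: y = (3 +/- sqrt(13))/2, i.e. y ~= 3.3028 or y ~= -0.3028.

y = -0.3028 or y = 3 or y = 3.3028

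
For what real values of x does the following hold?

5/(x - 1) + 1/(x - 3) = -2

x = -1.7913 or x = 2.7913

Multiply both sides by (x - 1)(x - 3):
5(x - 3) + (x - 1) = -2(x - 1)(x - 3).
Expand and collect terms: -2x² + 2x + 10 = 0.
By the quadratic formula, x = (-2 ± √84) / -4, so x ≈ -1.7913 or x ≈ 2.7913.
Neither value makes a denominator zero (x ≠ 1, x ≠ 3), so both are valid.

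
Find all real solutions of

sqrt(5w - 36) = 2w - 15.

Square both sides: 5w - 36 = (2w - 15)^2.
Expand and rearrange: 4w^2 - 65w + 261 = 0.
Solving gives w = 9 or w = 7.25.
Check each candidate in the original equation:
  w = 9: sqrt(9) = 3, while 2w - 15 = 3 — valid.
  w = 7.25: sqrt(0.25) = 0.5, while 2w - 15 = -0.5 — extraneous.

w = 9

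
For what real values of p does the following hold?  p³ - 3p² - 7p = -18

p = -2.5414 or p = 2 or p = 3.5414

Rearrange: p³ - 3p² - 7p + 18 = 0.
Possible rational roots are divisors of 18. Testing p = 2 gives 0, so (p - 2) is a factor.
Divide: p³ - 3p² - 7p + 18 = (p - 2)(p² - p - 9).
Apply the quadratic formula to p² - p - 9 = 0: p = (1 ± √37)/2, i.e. p ≈ 3.5414 or p ≈ -2.5414.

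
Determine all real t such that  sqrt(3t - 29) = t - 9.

t = 10 or t = 11

Square both sides: 3t - 29 = (t - 9)^2.
Expand and rearrange: t^2 - 21t + 110 = 0.
Solving gives t = 11 or t = 10.
Check each candidate in the original equation:
  t = 11: sqrt(4) = 2, while t - 9 = 2 — valid.
  t = 10: sqrt(1) = 1, while t - 9 = 1 — valid.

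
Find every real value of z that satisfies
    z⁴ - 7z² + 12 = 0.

Let u = z². The equation becomes u² - 7u + 12 = 0.
Factor: (u - 3)(u - 4) = 0, so u = 3 or u = 4.
z² = 3 gives z = ±√(3) ≈ ±1.7321.
z² = 4 gives z = ±2.

z = -2 or z = -1.7321 or z = 1.7321 or z = 2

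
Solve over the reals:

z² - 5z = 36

Bring every term to one side: z² - 5z - 36 = 0.
Factor: (z + 4)(z - 9) = 0.
So z = -4 or z = 9.

z = -4 or z = 9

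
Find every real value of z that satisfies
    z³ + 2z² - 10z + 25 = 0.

Possible rational roots are divisors of 25. Testing z = -5 gives 0, so (z + 5) is a factor.
Divide: z³ + 2z² - 10z + 25 = (z + 5)(z² - 3z + 5).
The quadratic z² - 3z + 5 has discriminant -11 < 0, so no further real roots.

z = -5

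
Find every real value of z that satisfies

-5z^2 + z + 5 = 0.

Discriminant: (1)^2 - 4*(-5)*5 = 101.
Quadratic formula: z = (-1 +/- sqrt(101)) / (-10).
So z = 1/10 - sqrt(101)/10 ~= -0.905 or z = 1/10 + sqrt(101)/10 ~= 1.105.

z = -0.905 or z = 1.105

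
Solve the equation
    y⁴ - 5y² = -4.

y = -2 or y = -1 or y = 1 or y = 2

Let u = y². The equation becomes u² - 5u + 4 = 0.
Factor: (u - 4)(u - 1) = 0, so u = 4 or u = 1.
y² = 4 gives y = ±2.
y² = 1 gives y = ±1.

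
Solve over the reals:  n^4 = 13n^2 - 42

Let u = n^2. The equation becomes u^2 - 13u + 42 = 0.
Factor: (u - 7)(u - 6) = 0, so u = 7 or u = 6.
n^2 = 7 gives n = +/-sqrt(7) ~= +/-2.6458.
n^2 = 6 gives n = +/-sqrt(6) ~= +/-2.4495.

n = -2.6458 or n = -2.4495 or n = 2.4495 or n = 2.6458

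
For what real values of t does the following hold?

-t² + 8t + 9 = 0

t = -1 or t = 9

Factor: -1(t + 1)(t - 9) = 0.
So t = -1 or t = 9.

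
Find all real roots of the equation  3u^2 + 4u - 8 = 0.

Discriminant: (4)^2 - 4*3*(-8) = 112.
Quadratic formula: u = (-4 +/- sqrt(112)) / 6.
So u = -2/3 + 2*sqrt(7)/3 ~= 1.0972 or u = -2*sqrt(7)/3 - 2/3 ~= -2.4305.

u = -2.4305 or u = 1.0972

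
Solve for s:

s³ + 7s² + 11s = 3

Rearrange: s³ + 7s² + 11s - 3 = 0.
Possible rational roots are divisors of -3. Testing s = -3 gives 0, so (s + 3) is a factor.
Divide: s³ + 7s² + 11s - 3 = (s + 3)(s² + 4s - 1).
Apply the quadratic formula to s² + 4s - 1 = 0: s = (-4 ± √20)/2, i.e. s ≈ 0.2361 or s ≈ -4.2361.

s = -4.2361 or s = -3 or s = 0.2361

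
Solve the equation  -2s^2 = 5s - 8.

Rearrange to standard form: -2s^2 - 5s + 8 = 0.
Discriminant: (-5)^2 - 4*(-2)*8 = 89.
Quadratic formula: s = (5 +/- sqrt(89)) / (-4).
So s = -sqrt(89)/4 - 5/4 ~= -3.6085 or s = -5/4 + sqrt(89)/4 ~= 1.1085.

s = -3.6085 or s = 1.1085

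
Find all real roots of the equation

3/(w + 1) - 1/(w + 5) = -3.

w = -4.5352 or w = -2.1315

Multiply both sides by (w + 1)(w + 5):
3(w + 5) - (w + 1) = -3(w + 1)(w + 5).
Expand and collect terms: -3w^2 - 20w - 29 = 0.
By the quadratic formula, w = (20 +/- sqrt(52)) / -6, so w ~= -4.5352 or w ~= -2.1315.
Neither value makes a denominator zero (w != -1, w != -5), so both are valid.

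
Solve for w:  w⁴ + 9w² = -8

No real solutions.

Let u = w². The equation becomes u² + 9u + 8 = 0.
Factor: (u + 8)(u + 1) = 0, so u = -8 or u = -1.
w² = -8 < 0 has no real solution.
w² = -1 < 0 has no real solution.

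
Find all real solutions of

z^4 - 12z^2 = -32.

Let u = z^2. The equation becomes u^2 - 12u + 32 = 0.
Factor: (u - 8)(u - 4) = 0, so u = 8 or u = 4.
z^2 = 8 gives z = +/-2*sqrt(2) ~= +/-2.8284.
z^2 = 4 gives z = +/-2.

z = -2.8284 or z = -2 or z = 2 or z = 2.8284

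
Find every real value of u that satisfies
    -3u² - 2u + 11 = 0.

Discriminant: (-2)² − 4·(-3)·11 = 136.
Quadratic formula: u = (2 ± √136) / (-6).
So u = -√(34)/3 - 1/3 ≈ -2.277 or u = -1/3 + √(34)/3 ≈ 1.6103.

u = -2.277 or u = 1.6103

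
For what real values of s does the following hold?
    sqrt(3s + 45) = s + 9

Square both sides: 3s + 45 = (s + 9)^2.
Expand and rearrange: s^2 + 15s + 36 = 0.
Solving gives s = -3 or s = -12.
Check each candidate in the original equation:
  s = -3: sqrt(36) = 6, while s + 9 = 6 — valid.
  s = -12: sqrt(9) = 3, while s + 9 = -3 — extraneous.

s = -3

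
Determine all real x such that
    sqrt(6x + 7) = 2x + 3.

x = -1 or x = -0.5

Square both sides: 6x + 7 = (2x + 3)^2.
Expand and rearrange: 4x^2 + 6x + 2 = 0.
Solving gives x = -0.5 or x = -1.
Check each candidate in the original equation:
  x = -0.5: sqrt(4) = 2, while 2x + 3 = 2 — valid.
  x = -1: sqrt(1) = 1, while 2x + 3 = 1 — valid.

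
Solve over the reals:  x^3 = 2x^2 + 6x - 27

x = -3

Rearrange: x^3 - 2x^2 - 6x + 27 = 0.
Possible rational roots are divisors of 27. Testing x = -3 gives 0, so (x + 3) is a factor.
Divide: x^3 - 2x^2 - 6x + 27 = (x + 3)(x^2 - 5x + 9).
The quadratic x^2 - 5x + 9 has discriminant -11 < 0, so no further real roots.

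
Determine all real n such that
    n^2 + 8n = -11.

Rearrange to standard form: n^2 + 8n + 11 = 0.
Discriminant: (8)^2 - 4*1*11 = 20.
Quadratic formula: n = (-8 +/- sqrt(20)) / 2.
So n = -4 + sqrt(5) ~= -1.7639 or n = -4 - sqrt(5) ~= -6.2361.

n = -6.2361 or n = -1.7639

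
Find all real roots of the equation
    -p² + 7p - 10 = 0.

p = 2 or p = 5

Factor: -1(p - 5)(p - 2) = 0.
So p = 5 or p = 2.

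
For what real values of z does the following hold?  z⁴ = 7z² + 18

Let u = z². The equation becomes u² - 7u - 18 = 0.
Factor: (u - 9)(u + 2) = 0, so u = 9 or u = -2.
z² = 9 gives z = ±3.
z² = -2 < 0 has no real solution.

z = -3 or z = 3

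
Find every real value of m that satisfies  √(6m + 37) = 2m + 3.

m = 2

Square both sides: 6m + 37 = (2m + 3)².
Expand and rearrange: 4m² + 6m - 28 = 0.
Solving gives m = 2 or m = -3.5.
Check each candidate in the original equation:
  m = 2: √(49) = 7, while 2m + 3 = 7 — valid.
  m = -3.5: √(16) = 4, while 2m + 3 = -4 — extraneous.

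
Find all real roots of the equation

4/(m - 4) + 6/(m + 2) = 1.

Multiply both sides by (m - 4)(m + 2):
4(m + 2) + 6(m - 4) = (m - 4)(m + 2).
Expand and collect terms: m^2 - 12m + 8 = 0.
By the quadratic formula, m = (12 +/- sqrt(112)) / 2, so m ~= 11.2915 or m ~= 0.7085.
Neither value makes a denominator zero (m != 4, m != -2), so both are valid.

m = 0.7085 or m = 11.2915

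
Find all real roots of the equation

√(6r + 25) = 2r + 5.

r = 0

Square both sides: 6r + 25 = (2r + 5)².
Expand and rearrange: 4r² + 14r = 0.
Solving gives r = 0 or r = -3.5.
Check each candidate in the original equation:
  r = 0: √(25) = 5, while 2r + 5 = 5 — valid.
  r = -3.5: √(4) = 2, while 2r + 5 = -2 — extraneous.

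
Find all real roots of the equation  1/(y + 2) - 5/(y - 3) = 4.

y = -1.6583 or y = 1.6583

Multiply both sides by (y + 2)(y - 3):
(y - 3) - 5(y + 2) = 4(y + 2)(y - 3).
Expand and collect terms: 4y^2 - 11 = 0.
By the quadratic formula, y = (0 +/- sqrt(176)) / 8, so y ~= 1.6583 or y ~= -1.6583.
Neither value makes a denominator zero (y != -2, y != 3), so both are valid.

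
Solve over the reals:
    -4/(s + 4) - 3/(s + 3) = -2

Multiply both sides by (s + 4)(s + 3):
-4(s + 3) - 3(s + 4) = -2(s + 4)(s + 3).
Expand and collect terms: -2s² - 7s = 0.
Factor or apply the quadratic formula: s = -3.5 or s = 0.
Neither value makes a denominator zero (s ≠ -4, s ≠ -3), so both are valid.

s = -3.5 or s = 0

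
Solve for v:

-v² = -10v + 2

v = 0.2042 or v = 9.7958

Rearrange to standard form: -v² + 10v - 2 = 0.
Discriminant: (10)² − 4·(-1)·(-2) = 92.
Quadratic formula: v = (-10 ± √92) / (-2).
So v = 5 - √(23) ≈ 0.2042 or v = √(23) + 5 ≈ 9.7958.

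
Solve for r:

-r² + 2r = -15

r = -3 or r = 5

Bring every term to one side: -r² + 2r + 15 = 0.
Factor: -1(r - 5)(r + 3) = 0.
So r = 5 or r = -3.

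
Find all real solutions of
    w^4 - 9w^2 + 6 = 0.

w = -2.8766 or w = -0.8515 or w = 0.8515 or w = 2.8766

Let u = w^2. The equation becomes u^2 - 9u + 6 = 0.
By the quadratic formula, u = sqrt(57)/2 + 9/2 or u = 9/2 - sqrt(57)/2.
w^2 = sqrt(57)/2 + 9/2 gives w = +/-sqrt(sqrt(57)/2 + 9/2) ~= +/-2.8766.
w^2 = 9/2 - sqrt(57)/2 gives w = +/-sqrt(9/2 - sqrt(57)/2) ~= +/-0.8515.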